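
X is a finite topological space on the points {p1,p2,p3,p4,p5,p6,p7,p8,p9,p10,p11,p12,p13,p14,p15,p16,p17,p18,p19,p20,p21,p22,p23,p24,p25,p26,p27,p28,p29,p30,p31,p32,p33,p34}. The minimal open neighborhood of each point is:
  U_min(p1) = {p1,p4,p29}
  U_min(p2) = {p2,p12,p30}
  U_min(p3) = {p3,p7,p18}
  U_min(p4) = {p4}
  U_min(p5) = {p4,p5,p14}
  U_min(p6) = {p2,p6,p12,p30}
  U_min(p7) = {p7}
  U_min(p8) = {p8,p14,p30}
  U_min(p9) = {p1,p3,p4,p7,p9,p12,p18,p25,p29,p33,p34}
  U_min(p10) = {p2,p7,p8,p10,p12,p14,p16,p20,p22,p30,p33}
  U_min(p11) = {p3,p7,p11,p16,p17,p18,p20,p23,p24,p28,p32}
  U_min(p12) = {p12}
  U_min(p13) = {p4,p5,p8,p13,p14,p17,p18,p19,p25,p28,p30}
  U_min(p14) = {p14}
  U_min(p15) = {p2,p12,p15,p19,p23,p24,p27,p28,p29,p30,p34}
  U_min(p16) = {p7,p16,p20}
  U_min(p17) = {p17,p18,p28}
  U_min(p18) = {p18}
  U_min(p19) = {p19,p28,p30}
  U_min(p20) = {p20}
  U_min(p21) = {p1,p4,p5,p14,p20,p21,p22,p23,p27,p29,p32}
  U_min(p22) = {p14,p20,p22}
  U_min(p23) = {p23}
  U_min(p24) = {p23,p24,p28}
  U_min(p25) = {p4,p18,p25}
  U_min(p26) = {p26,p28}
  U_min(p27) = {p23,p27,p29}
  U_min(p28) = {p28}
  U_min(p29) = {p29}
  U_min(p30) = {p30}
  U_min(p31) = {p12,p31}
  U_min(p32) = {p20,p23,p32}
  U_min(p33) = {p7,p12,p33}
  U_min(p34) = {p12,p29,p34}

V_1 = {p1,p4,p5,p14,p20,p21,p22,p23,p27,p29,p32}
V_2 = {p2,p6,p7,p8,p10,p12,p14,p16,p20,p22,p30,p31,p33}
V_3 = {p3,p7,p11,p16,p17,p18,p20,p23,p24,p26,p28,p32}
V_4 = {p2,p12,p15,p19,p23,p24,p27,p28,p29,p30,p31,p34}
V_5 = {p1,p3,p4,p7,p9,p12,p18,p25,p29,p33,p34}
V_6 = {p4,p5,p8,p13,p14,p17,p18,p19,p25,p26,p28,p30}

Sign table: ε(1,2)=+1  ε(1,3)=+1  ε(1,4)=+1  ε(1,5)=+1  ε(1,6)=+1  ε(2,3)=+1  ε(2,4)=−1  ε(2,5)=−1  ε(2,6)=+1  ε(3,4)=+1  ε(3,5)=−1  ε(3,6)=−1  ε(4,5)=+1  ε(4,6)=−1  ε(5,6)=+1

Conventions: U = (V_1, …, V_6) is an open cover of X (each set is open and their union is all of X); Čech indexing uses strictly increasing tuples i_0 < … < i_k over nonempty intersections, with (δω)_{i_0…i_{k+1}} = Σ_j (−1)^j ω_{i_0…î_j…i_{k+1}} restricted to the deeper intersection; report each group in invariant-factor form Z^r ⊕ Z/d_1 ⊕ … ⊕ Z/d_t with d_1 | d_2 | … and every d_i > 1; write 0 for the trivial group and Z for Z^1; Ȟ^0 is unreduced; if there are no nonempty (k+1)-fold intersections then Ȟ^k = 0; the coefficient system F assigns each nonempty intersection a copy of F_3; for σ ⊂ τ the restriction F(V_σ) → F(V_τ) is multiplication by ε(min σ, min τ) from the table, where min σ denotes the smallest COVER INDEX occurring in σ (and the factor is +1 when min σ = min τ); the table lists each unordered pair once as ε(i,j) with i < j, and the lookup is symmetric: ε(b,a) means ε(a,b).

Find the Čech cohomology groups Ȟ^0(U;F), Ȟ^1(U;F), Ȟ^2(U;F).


nonempty overlaps:
  V12={p14,p20,p22} V13={p20,p23,p32} V14={p23,p27,p29} V15={p1,p4,p29} V16={p4,p5,p14} V23={p7,p16,p20} V24={p2,p12,p30,p31} V25={p7,p12,p33} V26={p8,p14,p30} V34={p23,p24,p28} V35={p3,p7,p18} V36={p17,p18,p26,p28} V45={p12,p29,p34} V46={p19,p28,p30} V56={p4,p18,p25}
  V123={p20} V126={p14} V134={p23} V145={p29} V156={p4} V235={p7} V245={p12} V246={p30} V346={p28} V356={p18}
C dims 6,15,10; δ0: rk_F3 6; δ1: rk_F3 9
degree 0: 6−6−0 = 0 → Ȟ^0 ≅ 0
degree 1: 15−9−6 = 0 → Ȟ^1 ≅ 0
degree 2: 10−0−9 = 1 → Ȟ^2 ≅ Z/3

Ȟ^0 = 0; Ȟ^1 = 0; Ȟ^2 = Z/3


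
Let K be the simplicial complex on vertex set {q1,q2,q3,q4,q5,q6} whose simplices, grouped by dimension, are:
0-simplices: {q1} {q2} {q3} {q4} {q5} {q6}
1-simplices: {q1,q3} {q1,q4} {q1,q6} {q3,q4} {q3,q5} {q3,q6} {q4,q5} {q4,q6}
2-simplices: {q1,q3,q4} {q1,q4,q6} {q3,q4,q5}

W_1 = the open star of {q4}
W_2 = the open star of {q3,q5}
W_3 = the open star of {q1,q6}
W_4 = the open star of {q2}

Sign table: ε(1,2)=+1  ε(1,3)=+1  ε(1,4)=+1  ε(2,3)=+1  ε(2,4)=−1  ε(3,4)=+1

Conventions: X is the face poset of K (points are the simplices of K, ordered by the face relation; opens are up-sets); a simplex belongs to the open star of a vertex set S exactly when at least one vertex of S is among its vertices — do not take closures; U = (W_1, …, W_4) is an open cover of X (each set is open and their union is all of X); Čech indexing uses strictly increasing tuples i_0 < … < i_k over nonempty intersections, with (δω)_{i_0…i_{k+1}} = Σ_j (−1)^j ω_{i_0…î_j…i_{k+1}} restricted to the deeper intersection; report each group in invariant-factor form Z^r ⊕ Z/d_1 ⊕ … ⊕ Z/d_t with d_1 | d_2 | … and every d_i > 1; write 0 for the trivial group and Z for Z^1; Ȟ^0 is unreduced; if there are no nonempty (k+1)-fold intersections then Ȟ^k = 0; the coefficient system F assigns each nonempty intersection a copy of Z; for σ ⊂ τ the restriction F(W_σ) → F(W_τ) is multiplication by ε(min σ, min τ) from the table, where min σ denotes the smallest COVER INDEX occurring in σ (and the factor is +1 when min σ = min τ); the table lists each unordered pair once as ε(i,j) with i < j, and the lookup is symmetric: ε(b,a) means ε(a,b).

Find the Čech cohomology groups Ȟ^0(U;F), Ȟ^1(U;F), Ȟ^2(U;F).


nerve simplices:
  W1={{q4},{q1,q4},{q3,q4},{q4,q5},{q4,q6},{q1,q3,q4},{q1,q4,q6},{q3,q4,q5}} W2={{q3},{q5},{q1,q3},{q3,q4},{q3,q5},{q3,q6},{q4,q5},{q1,q3,q4},{q3,q4,q5}} W3={{q1},{q6},{q1,q3},{q1,q4},{q1,q6},{q3,q6},{q4,q6},{q1,q3,q4},{q1,q4,q6}} W4={{q2}}
  W12={{q3,q4},{q4,q5},{q1,q3,q4},{q3,q4,q5}} W13={{q1,q4},{q4,q6},{q1,q3,q4},{q1,q4,q6}} W23={{q1,q3},{q3,q6},{q1,q3,q4}}
  W123={{q1,q3,q4}}
C dims 4,3,1; δ0: rk 2, SNF 1^2; δ1: rk 1, SNF 1^1
degree 0: 4−2−0 = 2 → Ȟ^0 ≅ Z^2
degree 1: 3−1−2 = 0 → Ȟ^1 ≅ 0
degree 2: 1−0−1 = 0 → Ȟ^2 ≅ 0

Ȟ^0 ≅ Z^2; Ȟ^1 ≅ 0; Ȟ^2 ≅ 0


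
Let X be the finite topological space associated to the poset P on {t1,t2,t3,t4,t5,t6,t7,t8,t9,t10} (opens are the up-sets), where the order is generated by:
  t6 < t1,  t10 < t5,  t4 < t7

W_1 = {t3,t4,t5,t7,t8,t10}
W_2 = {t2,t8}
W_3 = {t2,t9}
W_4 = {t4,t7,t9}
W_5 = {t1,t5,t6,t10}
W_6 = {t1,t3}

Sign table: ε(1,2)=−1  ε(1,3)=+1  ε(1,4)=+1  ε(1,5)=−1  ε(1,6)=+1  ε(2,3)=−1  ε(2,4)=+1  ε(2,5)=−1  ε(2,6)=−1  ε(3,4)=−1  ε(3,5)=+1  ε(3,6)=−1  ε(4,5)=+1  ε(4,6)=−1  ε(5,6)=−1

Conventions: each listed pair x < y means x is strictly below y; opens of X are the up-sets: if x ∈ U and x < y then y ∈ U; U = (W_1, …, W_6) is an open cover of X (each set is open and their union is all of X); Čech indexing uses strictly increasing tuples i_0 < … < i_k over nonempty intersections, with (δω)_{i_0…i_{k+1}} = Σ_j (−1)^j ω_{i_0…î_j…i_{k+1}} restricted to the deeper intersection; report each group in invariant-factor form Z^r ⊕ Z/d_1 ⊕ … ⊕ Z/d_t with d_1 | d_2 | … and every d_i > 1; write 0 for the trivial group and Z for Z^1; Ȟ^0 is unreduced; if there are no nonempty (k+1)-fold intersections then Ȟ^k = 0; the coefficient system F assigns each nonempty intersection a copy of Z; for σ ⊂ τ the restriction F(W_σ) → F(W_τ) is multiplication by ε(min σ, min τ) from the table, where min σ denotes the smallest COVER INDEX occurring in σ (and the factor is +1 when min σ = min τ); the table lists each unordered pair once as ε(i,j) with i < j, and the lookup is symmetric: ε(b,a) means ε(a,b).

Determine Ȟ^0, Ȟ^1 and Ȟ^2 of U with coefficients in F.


nonempty overlaps:
  W12={t8} W14={t4,t7} W15={t5,t10} W16={t3} W23={t2} W34={t9} W56={t1}
C dims 6,7; δ0: rk 6, SNF 1^5·2
degree 0: 6−6−0 = 0 → Ȟ^0 ≅ 0
degree 1: 7−0−6 = 1 plus torsion [2] → Ȟ^1 ≅ Z ⊕ Z/2
degree 2: 0−0−0 = 0 → Ȟ^2 ≅ 0

Ȟ^0 ≅ 0, Ȟ^1 ≅ Z ⊕ Z/2, Ȟ^2 ≅ 0


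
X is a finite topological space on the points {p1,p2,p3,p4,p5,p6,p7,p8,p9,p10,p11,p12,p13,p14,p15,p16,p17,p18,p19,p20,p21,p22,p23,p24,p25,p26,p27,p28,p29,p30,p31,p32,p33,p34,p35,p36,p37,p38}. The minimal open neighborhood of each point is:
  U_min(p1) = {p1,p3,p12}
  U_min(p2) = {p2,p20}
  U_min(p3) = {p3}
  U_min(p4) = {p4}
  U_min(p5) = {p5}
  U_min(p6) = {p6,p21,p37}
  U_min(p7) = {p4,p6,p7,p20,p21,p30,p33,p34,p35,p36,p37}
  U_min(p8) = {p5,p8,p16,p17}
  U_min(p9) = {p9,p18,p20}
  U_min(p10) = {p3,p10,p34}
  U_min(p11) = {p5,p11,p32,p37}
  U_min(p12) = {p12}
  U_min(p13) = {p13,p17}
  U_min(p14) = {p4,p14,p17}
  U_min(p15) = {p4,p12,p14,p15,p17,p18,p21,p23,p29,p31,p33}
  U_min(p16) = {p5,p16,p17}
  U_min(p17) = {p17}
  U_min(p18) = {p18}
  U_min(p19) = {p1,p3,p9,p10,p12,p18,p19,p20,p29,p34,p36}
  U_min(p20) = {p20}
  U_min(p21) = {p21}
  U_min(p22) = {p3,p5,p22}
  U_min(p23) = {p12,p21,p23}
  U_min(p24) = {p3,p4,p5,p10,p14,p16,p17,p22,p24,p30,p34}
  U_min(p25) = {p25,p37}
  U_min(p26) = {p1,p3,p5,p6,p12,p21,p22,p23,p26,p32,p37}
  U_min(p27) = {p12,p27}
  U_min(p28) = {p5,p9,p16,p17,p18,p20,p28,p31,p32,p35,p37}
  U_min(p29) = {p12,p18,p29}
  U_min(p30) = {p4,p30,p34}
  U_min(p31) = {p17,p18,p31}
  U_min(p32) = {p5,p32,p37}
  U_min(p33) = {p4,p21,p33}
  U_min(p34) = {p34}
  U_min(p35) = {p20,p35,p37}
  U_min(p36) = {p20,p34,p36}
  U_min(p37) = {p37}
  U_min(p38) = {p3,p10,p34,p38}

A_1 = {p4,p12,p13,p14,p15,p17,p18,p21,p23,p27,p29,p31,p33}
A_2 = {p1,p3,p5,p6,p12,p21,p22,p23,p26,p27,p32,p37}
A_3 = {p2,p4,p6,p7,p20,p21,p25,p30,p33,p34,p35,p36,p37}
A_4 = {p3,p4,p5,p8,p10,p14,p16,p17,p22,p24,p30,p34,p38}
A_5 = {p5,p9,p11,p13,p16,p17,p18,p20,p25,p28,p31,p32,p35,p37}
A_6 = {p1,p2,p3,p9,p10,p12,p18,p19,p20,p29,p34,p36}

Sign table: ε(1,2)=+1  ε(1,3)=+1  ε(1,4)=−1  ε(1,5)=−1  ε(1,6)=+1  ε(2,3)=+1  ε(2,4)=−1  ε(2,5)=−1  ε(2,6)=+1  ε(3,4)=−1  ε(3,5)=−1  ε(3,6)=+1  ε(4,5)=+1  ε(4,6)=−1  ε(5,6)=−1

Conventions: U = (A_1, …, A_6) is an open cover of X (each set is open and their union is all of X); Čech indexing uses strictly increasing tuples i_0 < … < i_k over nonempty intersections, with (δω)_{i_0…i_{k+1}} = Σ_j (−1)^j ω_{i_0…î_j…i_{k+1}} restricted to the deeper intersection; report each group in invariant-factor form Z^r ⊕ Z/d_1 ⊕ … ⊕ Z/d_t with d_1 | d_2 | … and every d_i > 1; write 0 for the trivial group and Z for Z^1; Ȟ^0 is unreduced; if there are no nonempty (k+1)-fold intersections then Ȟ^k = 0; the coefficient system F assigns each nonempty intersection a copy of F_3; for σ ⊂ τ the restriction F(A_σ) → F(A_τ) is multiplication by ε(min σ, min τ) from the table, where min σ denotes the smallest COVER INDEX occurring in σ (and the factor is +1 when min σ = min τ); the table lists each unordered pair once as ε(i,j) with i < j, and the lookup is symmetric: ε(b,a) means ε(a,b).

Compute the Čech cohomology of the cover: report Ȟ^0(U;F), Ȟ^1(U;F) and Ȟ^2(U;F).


nonempty intersections:
  A12={p12,p21,p23,p27} A13={p4,p21,p33} A14={p4,p14,p17} A15={p13,p17,p18,p31} A16={p12,p18,p29} A23={p6,p21,p37} A24={p3,p5,p22} A25={p5,p32,p37} A26={p1,p3,p12} A34={p4,p30,p34} A35={p20,p25,p35,p37} A36={p2,p20,p34,p36} A45={p5,p16,p17} A46={p3,p10,p34} A56={p9,p18,p20}
  A123={p21} A126={p12} A134={p4} A145={p17} A156={p18} A235={p37} A245={p5} A246={p3} A346={p34} A356={p20}
C dims 6,15,10; δ0: rk_F3 5; δ1: rk_F3 10
Ȟ^0: (6−5)−0=1 ⇒ Z/3
Ȟ^1: (15−10)−5=0 ⇒ 0
Ȟ^2: (10−0)−10=0 ⇒ 0

Ȟ^0(U;F) ≅ Z/3; Ȟ^1(U;F) ≅ 0; Ȟ^2(U;F) ≅ 0


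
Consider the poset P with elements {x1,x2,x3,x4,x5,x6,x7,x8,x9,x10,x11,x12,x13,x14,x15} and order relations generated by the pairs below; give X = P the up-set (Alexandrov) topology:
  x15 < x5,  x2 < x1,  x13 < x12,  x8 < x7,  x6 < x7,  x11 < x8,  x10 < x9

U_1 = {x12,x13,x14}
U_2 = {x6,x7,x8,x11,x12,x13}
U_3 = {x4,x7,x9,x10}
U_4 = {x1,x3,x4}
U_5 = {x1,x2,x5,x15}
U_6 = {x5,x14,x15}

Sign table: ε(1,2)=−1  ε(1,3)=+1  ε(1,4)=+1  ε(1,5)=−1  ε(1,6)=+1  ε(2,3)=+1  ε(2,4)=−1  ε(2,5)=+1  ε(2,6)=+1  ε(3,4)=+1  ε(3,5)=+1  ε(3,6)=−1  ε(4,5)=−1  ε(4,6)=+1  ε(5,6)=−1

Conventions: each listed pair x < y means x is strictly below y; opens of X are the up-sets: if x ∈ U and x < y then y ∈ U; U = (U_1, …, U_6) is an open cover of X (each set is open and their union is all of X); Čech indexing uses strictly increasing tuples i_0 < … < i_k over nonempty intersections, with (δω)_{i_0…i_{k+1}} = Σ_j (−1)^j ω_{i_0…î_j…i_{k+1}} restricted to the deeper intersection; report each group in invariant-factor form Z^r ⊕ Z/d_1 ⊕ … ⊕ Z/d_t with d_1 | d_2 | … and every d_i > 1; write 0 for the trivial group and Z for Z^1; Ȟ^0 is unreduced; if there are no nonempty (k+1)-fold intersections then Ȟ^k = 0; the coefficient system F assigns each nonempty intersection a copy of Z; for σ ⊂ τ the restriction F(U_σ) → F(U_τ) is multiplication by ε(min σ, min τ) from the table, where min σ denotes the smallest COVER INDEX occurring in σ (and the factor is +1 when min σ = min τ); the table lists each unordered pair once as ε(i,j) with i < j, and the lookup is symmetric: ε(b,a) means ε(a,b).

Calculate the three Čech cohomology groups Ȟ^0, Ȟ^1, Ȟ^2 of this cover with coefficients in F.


Ȟ^0(U;F) ≅ 0, Ȟ^1(U;F) ≅ Z/2 and Ȟ^2(U;F) ≅ 0

cover nerve:
  U12={x12,x13} U16={x14} U23={x7} U34={x4} U45={x1} U56={x5,x15}
C dims 6,6; δ0: rk 6, SNF 1^5·2
Ȟ^0: (6−6)−0=0 ⇒ 0
Ȟ^1: (6−0)−6=0 plus torsion [2] ⇒ Z/2
Ȟ^2: (0−0)−0=0 ⇒ 0


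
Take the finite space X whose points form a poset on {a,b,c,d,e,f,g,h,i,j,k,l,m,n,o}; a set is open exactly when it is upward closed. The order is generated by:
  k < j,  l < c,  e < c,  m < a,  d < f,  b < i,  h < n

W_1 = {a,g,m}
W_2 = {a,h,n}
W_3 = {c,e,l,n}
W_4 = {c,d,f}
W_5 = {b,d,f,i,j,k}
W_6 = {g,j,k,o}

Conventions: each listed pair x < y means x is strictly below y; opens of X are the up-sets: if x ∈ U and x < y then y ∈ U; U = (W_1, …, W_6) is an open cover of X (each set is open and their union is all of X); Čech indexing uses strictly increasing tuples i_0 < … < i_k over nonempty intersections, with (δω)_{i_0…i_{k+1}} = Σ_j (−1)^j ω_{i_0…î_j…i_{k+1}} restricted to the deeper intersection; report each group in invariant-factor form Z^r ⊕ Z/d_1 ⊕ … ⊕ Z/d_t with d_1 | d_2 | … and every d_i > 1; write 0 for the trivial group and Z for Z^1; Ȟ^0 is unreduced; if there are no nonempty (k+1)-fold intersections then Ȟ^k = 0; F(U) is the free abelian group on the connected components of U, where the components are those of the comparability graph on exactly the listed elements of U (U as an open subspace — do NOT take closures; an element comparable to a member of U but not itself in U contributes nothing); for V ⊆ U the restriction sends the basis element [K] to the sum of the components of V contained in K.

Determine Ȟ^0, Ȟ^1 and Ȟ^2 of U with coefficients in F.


Ȟ^0 = Z^8; Ȟ^1 = 0; Ȟ^2 = 0

nonempty overlaps:
  W12={a} W16={g} W23={n} W34={c} W45={d,f} W56={j,k}
components per intersection:
  W1: {a,m} {g}
  W2: {a} {h,n}
  W3: {c,e,l} {n}
  W4: {c} {d,f}
  W5: {b,i} {d,f} {j,k}
  W6: {g} {j,k} {o}
  W12: {a}
  W16: {g}
  W23: {n}
  W34: {c}
  W45: {d,f}
  W56: {j,k}
C dims 14,6; δ0: rk 6, SNF 1^6
degree 0: 14−6−0 = 8 → Ȟ^0 ≅ Z^8
degree 1: 6−0−6 = 0 → Ȟ^1 ≅ 0
degree 2: 0−0−0 = 0 → Ȟ^2 ≅ 0


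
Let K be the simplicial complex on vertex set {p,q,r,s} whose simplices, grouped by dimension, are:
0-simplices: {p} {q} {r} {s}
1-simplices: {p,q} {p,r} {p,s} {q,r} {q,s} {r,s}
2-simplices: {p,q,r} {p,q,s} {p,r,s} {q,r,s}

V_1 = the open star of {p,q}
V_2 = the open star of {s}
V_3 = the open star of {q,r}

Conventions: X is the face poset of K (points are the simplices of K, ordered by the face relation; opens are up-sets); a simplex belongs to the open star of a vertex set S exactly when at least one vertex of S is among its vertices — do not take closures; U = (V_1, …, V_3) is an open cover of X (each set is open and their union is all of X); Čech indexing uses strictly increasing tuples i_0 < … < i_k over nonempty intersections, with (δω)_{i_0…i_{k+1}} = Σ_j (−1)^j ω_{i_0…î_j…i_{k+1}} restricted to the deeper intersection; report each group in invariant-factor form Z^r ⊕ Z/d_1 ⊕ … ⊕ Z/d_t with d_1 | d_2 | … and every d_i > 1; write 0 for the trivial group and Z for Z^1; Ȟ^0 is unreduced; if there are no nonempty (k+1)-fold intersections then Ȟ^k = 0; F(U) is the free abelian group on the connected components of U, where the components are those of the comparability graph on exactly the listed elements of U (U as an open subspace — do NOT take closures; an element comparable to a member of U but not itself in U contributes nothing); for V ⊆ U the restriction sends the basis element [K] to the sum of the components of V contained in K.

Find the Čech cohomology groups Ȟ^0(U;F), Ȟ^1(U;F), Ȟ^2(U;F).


Ȟ^0(U;F) ≅ Z, Ȟ^1(U;F) ≅ 0, Ȟ^2(U;F) ≅ Z

nerve of the cover:
  V1={{p},{q},{p,q},{p,r},{p,s},{q,r},{q,s},{p,q,r},{p,q,s},{p,r,s},{q,r,s}} V2={{s},{p,s},{q,s},{r,s},{p,q,s},{p,r,s},{q,r,s}} V3={{q},{r},{p,q},{p,r},{q,r},{q,s},{r,s},{p,q,r},{p,q,s},{p,r,s},{q,r,s}}
  V12={{p,s},{q,s},{p,q,s},{p,r,s},{q,r,s}} V13={{q},{p,q},{p,r},{q,r},{q,s},{p,q,r},{p,q,s},{p,r,s},{q,r,s}} V23={{q,s},{r,s},{p,q,s},{p,r,s},{q,r,s}}
  V123={{q,s},{p,q,s},{p,r,s},{q,r,s}}
components per intersection:
  V1: {{p},{q},{p,q},{p,r},{p,s},{q,r},{q,s},{p,q,r},{p,q,s},{p,r,s},{q,r,s}}
  V2: {{s},{p,s},{q,s},{r,s},{p,q,s},{p,r,s},{q,r,s}}
  V3: {{q},{r},{p,q},{p,r},{q,r},{q,s},{r,s},{p,q,r},{p,q,s},{p,r,s},{q,r,s}}
  V12: {{p,s},{q,s},{p,q,s},{p,r,s},{q,r,s}}
  V13: {{q},{p,q},{p,r},{q,r},{q,s},{p,q,r},{p,q,s},{p,r,s},{q,r,s}}
  V23: {{q,s},{r,s},{p,q,s},{p,r,s},{q,r,s}}
  V123: {{q,s},{p,q,s},{q,r,s}} {{p,r,s}}
C dims 3,3,2; δ0: rk 2, SNF 1^2; δ1: rk 1, SNF 1^1
Ȟ^0 = (3 − 2) − 0 = 1, so Ȟ^0 ≅ Z
Ȟ^1 = (3 − 1) − 2 = 0, so Ȟ^1 ≅ 0
Ȟ^2 = (2 − 0) − 1 = 1, so Ȟ^2 ≅ Z


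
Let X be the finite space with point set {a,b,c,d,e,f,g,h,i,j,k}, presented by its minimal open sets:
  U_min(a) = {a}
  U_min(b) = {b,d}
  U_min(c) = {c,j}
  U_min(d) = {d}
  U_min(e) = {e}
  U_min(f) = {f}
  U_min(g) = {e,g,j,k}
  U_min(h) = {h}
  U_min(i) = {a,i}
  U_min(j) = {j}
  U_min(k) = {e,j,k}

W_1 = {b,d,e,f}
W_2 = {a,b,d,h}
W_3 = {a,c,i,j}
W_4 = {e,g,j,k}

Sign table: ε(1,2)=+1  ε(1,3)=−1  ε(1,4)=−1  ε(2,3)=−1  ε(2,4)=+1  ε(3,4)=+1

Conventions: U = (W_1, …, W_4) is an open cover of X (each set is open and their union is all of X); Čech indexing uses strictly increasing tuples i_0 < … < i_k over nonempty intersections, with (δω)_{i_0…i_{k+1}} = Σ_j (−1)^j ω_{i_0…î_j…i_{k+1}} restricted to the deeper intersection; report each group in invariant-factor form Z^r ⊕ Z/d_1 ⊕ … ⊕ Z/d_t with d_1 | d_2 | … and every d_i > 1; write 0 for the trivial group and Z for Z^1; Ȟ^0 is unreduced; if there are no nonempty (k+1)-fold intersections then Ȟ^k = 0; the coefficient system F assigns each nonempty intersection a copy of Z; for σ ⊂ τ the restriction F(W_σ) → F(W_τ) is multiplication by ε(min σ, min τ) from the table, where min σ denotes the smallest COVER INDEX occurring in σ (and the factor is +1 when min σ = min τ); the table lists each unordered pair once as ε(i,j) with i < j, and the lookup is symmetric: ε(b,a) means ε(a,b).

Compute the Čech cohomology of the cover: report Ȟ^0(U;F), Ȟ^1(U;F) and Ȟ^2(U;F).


Ȟ^0(U;F) ≅ Z, Ȟ^1(U;F) ≅ Z and Ȟ^2(U;F) ≅ 0

nerve simplices:
  W12={b,d} W14={e} W23={a} W34={j}
C dims 4,4; δ0: rk 3, SNF 1^3
degree 0: 4−3−0 = 1 → Ȟ^0 ≅ Z
degree 1: 4−0−3 = 1 → Ȟ^1 ≅ Z
degree 2: 0−0−0 = 0 → Ȟ^2 ≅ 0


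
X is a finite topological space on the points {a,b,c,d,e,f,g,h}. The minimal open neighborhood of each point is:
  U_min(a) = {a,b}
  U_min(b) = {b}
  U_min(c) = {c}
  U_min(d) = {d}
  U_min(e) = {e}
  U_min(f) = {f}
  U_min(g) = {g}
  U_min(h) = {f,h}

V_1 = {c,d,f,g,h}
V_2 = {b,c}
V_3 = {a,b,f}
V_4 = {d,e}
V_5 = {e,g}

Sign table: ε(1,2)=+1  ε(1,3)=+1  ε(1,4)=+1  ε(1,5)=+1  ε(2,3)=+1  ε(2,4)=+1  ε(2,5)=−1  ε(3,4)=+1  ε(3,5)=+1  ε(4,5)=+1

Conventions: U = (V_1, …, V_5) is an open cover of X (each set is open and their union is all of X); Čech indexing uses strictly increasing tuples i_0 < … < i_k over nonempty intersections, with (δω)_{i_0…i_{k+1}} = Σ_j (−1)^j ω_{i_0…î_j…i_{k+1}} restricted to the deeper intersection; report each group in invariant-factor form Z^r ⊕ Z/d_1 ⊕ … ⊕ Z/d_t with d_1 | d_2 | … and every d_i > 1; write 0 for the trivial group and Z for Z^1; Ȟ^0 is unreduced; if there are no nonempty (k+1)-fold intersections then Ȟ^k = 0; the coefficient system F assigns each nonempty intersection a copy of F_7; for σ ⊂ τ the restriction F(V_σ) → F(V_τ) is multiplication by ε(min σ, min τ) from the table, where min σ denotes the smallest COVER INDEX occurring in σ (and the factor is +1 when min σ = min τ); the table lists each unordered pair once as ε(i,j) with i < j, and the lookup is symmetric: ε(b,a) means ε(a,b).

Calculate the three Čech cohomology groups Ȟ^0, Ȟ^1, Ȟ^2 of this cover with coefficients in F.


intersection data:
  V12={c} V13={f} V14={d} V15={g} V23={b} V45={e}
C dims 5,6; δ0: rk_F7 4
Ȟ^0 = (5 − 4) − 0 = 1, so Ȟ^0 ≅ Z/7
Ȟ^1 = (6 − 0) − 4 = 2, so Ȟ^1 ≅ Z/7 ⊕ Z/7
Ȟ^2 = (0 − 0) − 0 = 0, so Ȟ^2 ≅ 0

Ȟ^0 ≅ Z/7,  Ȟ^1 ≅ Z/7 ⊕ Z/7,  Ȟ^2 ≅ 0


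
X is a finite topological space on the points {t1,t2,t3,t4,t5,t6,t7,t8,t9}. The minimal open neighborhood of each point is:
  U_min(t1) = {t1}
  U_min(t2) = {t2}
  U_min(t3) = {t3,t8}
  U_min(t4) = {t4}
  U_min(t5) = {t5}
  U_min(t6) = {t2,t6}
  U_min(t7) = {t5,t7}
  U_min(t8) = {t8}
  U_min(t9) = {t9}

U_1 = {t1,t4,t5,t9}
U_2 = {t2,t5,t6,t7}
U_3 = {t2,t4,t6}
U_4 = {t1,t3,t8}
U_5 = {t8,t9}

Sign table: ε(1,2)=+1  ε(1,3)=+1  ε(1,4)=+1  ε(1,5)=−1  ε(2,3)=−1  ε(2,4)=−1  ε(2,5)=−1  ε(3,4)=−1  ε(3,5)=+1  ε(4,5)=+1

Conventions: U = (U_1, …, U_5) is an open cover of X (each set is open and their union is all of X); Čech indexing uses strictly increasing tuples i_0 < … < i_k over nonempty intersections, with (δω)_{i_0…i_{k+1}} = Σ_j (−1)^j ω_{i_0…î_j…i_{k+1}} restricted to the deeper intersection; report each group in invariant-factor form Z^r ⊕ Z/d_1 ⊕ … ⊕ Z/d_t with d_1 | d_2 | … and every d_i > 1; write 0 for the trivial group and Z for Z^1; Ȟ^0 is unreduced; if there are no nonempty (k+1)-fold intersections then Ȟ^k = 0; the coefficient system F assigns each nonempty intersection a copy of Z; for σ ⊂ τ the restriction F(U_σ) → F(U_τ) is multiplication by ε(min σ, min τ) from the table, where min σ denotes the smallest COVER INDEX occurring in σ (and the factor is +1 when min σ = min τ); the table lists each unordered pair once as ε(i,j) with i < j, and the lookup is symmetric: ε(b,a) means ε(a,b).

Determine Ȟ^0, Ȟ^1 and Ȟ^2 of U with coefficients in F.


nonempty overlaps:
  U12={t5} U13={t4} U14={t1} U15={t9} U23={t2,t6} U45={t8}
C dims 5,6; δ0: rk 5, SNF 1^4·2
degree 0: 5−5−0 = 0 → Ȟ^0 ≅ 0
degree 1: 6−0−5 = 1 plus torsion [2] → Ȟ^1 ≅ Z ⊕ Z/2
degree 2: 0−0−0 = 0 → Ȟ^2 ≅ 0

Ȟ^0 ≅ 0, Ȟ^1 ≅ Z ⊕ Z/2, Ȟ^2 ≅ 0


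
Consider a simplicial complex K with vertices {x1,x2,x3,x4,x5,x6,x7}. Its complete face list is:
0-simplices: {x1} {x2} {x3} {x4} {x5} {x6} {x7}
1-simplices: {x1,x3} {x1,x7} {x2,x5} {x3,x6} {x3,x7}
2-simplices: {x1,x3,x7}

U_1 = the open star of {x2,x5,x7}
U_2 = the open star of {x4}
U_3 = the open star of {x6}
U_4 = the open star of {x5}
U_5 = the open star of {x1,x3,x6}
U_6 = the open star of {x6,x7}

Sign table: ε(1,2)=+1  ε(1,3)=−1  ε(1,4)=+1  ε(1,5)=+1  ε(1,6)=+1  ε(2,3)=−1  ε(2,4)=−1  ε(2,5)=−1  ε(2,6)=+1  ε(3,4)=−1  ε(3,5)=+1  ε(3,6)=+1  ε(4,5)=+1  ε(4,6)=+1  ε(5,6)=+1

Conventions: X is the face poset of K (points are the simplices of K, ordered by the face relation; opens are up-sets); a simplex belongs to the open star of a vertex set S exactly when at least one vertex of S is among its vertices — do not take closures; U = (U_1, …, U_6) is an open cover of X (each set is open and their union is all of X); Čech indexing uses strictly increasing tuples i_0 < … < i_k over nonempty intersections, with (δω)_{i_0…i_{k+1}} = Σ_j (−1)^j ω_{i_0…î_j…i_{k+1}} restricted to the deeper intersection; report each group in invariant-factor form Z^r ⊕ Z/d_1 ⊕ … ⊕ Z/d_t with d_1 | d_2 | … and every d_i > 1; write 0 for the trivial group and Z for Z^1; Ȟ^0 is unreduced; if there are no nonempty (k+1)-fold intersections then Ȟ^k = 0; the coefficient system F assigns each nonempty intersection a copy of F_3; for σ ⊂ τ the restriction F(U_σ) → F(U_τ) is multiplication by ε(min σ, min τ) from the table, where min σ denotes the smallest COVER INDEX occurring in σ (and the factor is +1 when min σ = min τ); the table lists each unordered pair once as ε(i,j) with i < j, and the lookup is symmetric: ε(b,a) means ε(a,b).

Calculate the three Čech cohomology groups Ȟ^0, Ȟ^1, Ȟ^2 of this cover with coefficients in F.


nerve of the cover:
  U1={{x2},{x5},{x7},{x1,x7},{x2,x5},{x3,x7},{x1,x3,x7}} U2={{x4}} U3={{x6},{x3,x6}} U4={{x5},{x2,x5}} U5={{x1},{x3},{x6},{x1,x3},{x1,x7},{x3,x6},{x3,x7},{x1,x3,x7}} U6={{x6},{x7},{x1,x7},{x3,x6},{x3,x7},{x1,x3,x7}}
  U14={{x5},{x2,x5}} U15={{x1,x7},{x3,x7},{x1,x3,x7}} U16={{x7},{x1,x7},{x3,x7},{x1,x3,x7}} U35={{x6},{x3,x6}} U36={{x6},{x3,x6}} U56={{x6},{x1,x7},{x3,x6},{x3,x7},{x1,x3,x7}}
  U156={{x1,x7},{x3,x7},{x1,x3,x7}} U356={{x6},{x3,x6}}
C dims 6,6,2; δ0: rk_F3 4; δ1: rk_F3 2
Ȟ^0 = (6 − 4) − 0 = 2, so Ȟ^0 ≅ Z/3 ⊕ Z/3
Ȟ^1 = (6 − 2) − 4 = 0, so Ȟ^1 ≅ 0
Ȟ^2 = (2 − 0) − 2 = 0, so Ȟ^2 ≅ 0

Ȟ^0 = Z/3 ⊕ Z/3, Ȟ^1 = 0 and Ȟ^2 = 0


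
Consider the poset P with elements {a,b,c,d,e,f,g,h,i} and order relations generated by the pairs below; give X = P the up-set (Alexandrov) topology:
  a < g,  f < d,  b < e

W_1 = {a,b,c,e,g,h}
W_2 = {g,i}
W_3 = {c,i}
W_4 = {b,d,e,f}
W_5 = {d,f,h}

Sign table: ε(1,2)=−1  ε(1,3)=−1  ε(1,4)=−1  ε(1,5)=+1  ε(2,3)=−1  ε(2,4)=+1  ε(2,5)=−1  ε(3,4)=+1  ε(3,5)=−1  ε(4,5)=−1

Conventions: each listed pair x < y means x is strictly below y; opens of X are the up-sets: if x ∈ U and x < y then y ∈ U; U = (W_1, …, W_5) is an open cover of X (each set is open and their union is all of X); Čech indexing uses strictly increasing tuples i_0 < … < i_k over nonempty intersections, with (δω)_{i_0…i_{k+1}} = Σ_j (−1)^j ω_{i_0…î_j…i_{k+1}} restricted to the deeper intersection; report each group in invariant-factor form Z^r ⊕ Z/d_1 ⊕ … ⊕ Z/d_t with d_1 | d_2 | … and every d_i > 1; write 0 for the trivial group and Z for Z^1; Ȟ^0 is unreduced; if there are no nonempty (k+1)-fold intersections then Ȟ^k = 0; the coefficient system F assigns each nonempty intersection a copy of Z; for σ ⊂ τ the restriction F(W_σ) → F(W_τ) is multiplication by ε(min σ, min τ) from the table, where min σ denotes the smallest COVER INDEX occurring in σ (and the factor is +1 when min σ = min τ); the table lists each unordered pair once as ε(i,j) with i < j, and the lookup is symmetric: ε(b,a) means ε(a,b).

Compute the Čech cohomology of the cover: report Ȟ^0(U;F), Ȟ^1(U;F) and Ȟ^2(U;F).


nonempty intersections:
  W12={g} W13={c} W14={b,e} W15={h} W23={i} W45={d,f}
C dims 5,6; δ0: rk 5, SNF 1^4·2
Ȟ^0: (5−5)−0=0 ⇒ 0
Ȟ^1: (6−0)−5=1 plus torsion [2] ⇒ Z ⊕ Z/2
Ȟ^2: (0−0)−0=0 ⇒ 0

Ȟ^0(U;F) ≅ 0, Ȟ^1(U;F) ≅ Z ⊕ Z/2, Ȟ^2(U;F) ≅ 0


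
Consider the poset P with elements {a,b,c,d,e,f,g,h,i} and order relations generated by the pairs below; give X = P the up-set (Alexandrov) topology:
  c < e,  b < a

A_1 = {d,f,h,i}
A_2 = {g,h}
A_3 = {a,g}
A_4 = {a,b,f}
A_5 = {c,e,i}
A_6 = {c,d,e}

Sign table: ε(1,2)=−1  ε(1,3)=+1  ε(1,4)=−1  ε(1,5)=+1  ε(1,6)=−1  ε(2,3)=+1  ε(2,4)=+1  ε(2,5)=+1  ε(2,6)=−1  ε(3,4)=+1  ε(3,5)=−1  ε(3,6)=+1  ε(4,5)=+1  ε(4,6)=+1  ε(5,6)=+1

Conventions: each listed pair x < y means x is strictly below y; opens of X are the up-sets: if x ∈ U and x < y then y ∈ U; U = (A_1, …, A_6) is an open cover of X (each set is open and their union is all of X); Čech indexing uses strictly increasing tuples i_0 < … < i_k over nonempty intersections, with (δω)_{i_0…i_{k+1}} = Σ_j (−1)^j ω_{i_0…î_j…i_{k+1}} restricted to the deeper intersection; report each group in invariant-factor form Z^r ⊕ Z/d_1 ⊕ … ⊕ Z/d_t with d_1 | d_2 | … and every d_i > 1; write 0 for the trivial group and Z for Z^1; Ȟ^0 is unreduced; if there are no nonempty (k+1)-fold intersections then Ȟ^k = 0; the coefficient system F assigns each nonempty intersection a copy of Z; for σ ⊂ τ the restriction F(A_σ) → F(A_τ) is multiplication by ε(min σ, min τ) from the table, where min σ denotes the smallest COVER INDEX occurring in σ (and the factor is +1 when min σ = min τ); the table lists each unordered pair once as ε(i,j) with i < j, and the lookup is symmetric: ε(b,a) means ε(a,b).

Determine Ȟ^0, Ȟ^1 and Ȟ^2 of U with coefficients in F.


Ȟ^0(U;F) ≅ 0; Ȟ^1(U;F) ≅ Z ⊕ Z/2; Ȟ^2(U;F) ≅ 0

nerve simplices:
  A12={h} A14={f} A15={i} A16={d} A23={g} A34={a} A56={c,e}
C dims 6,7; δ0: rk 6, SNF 1^5·2
degree 0: 6−6−0 = 0 → Ȟ^0 ≅ 0
degree 1: 7−0−6 = 1 plus torsion [2] → Ȟ^1 ≅ Z ⊕ Z/2
degree 2: 0−0−0 = 0 → Ȟ^2 ≅ 0


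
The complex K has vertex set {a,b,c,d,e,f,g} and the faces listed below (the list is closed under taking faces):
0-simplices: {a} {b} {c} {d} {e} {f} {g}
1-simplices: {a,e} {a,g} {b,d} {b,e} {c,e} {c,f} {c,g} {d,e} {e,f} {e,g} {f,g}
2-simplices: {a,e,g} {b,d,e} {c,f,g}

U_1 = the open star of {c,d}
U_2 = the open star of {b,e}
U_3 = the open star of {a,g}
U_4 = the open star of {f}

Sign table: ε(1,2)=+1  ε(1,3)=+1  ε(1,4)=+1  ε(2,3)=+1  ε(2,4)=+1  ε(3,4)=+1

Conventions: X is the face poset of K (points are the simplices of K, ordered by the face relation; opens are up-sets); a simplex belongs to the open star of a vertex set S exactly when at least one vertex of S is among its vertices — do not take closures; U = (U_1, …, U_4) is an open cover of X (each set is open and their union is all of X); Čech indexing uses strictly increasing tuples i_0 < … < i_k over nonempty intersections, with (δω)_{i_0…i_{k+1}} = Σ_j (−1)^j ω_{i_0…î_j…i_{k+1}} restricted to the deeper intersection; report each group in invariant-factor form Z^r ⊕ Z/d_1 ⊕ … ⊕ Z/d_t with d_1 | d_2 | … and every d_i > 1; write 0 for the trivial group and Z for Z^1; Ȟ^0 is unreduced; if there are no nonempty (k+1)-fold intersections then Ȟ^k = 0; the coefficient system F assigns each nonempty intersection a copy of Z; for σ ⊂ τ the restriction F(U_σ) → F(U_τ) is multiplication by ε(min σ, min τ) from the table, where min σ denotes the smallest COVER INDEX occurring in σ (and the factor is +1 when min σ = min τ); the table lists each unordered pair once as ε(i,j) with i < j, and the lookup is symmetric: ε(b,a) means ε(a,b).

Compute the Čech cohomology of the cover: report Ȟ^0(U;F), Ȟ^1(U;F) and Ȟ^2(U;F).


cover nerve:
  U1={{c},{d},{b,d},{c,e},{c,f},{c,g},{d,e},{b,d,e},{c,f,g}} U2={{b},{e},{a,e},{b,d},{b,e},{c,e},{d,e},{e,f},{e,g},{a,e,g},{b,d,e}} U3={{a},{g},{a,e},{a,g},{c,g},{e,g},{f,g},{a,e,g},{c,f,g}} U4={{f},{c,f},{e,f},{f,g},{c,f,g}}
  U12={{b,d},{c,e},{d,e},{b,d,e}} U13={{c,g},{c,f,g}} U14={{c,f},{c,f,g}} U23={{a,e},{e,g},{a,e,g}} U24={{e,f}} U34={{f,g},{c,f,g}}
  U134={{c,f,g}}
C dims 4,6,1; δ0: rk 3, SNF 1^3; δ1: rk 1, SNF 1^1
Ȟ^0: (4−3)−0=1 ⇒ Z
Ȟ^1: (6−1)−3=2 ⇒ Z^2
Ȟ^2: (1−0)−1=0 ⇒ 0

Ȟ^0 = Z,  Ȟ^1 = Z^2,  Ȟ^2 = 0


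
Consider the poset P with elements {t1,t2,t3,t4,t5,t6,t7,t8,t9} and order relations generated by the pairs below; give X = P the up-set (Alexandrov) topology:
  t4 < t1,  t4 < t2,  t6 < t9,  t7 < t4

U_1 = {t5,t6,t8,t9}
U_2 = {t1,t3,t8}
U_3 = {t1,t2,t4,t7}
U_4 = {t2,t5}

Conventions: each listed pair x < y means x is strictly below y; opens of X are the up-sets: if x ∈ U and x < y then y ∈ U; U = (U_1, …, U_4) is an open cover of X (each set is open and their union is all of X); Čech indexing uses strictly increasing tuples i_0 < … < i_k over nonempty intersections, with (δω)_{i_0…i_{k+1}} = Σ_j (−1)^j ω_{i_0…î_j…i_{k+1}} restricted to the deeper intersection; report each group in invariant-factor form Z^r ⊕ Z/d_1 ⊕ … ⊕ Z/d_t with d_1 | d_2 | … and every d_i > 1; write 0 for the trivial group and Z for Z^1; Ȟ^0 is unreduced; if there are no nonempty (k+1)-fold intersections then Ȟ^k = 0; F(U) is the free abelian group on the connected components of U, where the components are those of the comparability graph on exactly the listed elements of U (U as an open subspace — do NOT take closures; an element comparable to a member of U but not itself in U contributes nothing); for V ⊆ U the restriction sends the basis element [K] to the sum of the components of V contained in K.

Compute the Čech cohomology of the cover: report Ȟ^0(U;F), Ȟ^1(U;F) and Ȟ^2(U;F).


nonempty intersections:
  U12={t8} U14={t5} U23={t1} U34={t2}
components per intersection:
  U1: {t5} {t6,t9} {t8}
  U2: {t1} {t3} {t8}
  U3: {t1,t2,t4,t7}
  U4: {t2} {t5}
  U12: {t8}
  U14: {t5}
  U23: {t1}
  U34: {t2}
C dims 9,4; δ0: rk 4, SNF 1^4
Ȟ^0: (9−4)−0=5 ⇒ Z^5
Ȟ^1: (4−0)−4=0 ⇒ 0
Ȟ^2: (0−0)−0=0 ⇒ 0

Ȟ^0(U;F) ≅ Z^5, Ȟ^1(U;F) ≅ 0 and Ȟ^2(U;F) ≅ 0


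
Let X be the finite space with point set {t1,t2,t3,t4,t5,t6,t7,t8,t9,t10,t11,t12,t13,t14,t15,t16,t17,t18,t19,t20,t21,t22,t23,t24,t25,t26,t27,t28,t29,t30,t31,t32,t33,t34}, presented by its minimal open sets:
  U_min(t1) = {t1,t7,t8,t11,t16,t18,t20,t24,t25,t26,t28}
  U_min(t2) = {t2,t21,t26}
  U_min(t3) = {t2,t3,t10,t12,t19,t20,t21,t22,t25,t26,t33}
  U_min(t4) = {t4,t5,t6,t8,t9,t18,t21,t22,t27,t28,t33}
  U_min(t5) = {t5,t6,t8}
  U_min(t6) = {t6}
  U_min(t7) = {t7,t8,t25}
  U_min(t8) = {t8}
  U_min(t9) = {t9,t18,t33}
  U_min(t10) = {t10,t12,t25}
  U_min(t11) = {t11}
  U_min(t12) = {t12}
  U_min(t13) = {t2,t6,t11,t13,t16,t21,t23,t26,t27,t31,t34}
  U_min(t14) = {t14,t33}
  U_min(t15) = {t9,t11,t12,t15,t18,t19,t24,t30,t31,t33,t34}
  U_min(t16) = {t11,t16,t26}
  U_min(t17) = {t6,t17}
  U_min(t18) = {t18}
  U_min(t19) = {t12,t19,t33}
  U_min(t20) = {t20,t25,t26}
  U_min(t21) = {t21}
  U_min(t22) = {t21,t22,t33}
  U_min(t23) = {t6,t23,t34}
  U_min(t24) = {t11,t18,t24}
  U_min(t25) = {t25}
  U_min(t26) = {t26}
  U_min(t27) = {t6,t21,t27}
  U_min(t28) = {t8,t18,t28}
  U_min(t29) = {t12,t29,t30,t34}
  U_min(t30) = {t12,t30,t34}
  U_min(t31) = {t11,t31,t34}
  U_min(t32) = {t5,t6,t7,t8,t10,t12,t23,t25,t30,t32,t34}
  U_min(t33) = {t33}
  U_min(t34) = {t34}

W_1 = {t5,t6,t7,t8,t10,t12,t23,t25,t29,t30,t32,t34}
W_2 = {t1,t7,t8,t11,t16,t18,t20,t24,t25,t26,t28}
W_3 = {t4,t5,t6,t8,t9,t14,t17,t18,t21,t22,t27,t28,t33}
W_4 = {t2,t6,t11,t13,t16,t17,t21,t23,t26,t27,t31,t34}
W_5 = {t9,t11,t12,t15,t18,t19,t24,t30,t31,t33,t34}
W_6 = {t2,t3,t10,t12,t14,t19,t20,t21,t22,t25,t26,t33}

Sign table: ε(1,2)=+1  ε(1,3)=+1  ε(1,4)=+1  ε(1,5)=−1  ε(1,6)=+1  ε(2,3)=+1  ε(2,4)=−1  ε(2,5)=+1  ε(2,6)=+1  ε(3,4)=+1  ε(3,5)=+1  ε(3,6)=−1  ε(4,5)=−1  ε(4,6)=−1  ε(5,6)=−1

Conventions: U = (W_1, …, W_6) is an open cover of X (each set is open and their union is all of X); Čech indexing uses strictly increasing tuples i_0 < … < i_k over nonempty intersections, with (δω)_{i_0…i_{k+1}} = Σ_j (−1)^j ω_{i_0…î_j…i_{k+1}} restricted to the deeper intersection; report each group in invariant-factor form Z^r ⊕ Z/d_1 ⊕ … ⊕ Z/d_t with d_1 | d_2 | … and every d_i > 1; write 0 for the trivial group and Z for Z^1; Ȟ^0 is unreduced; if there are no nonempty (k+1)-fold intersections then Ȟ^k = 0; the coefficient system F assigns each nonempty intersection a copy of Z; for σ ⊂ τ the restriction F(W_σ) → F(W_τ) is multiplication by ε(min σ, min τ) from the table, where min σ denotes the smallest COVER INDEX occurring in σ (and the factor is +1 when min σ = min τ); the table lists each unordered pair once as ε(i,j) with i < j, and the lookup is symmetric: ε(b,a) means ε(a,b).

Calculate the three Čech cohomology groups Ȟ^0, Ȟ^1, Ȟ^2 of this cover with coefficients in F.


Ȟ^0(U;F) ≅ 0; Ȟ^1(U;F) ≅ Z/2; Ȟ^2(U;F) ≅ Z

nonempty overlaps:
  W12={t7,t8,t25} W13={t5,t6,t8} W14={t6,t23,t34} W15={t12,t30,t34} W16={t10,t12,t25} W23={t8,t18,t28} W24={t11,t16,t26} W25={t11,t18,t24} W26={t20,t25,t26} W34={t6,t17,t21,t27} W35={t9,t18,t33} W36={t14,t21,t22,t33} W45={t11,t31,t34} W46={t2,t21,t26} W56={t12,t19,t33}
  W123={t8} W126={t25} W134={t6} W145={t34} W156={t12} W235={t18} W245={t11} W246={t26} W346={t21} W356={t33}
C dims 6,15,10; δ0: rk 6, SNF 1^5·2; δ1: rk 9, SNF 1^9
degree 0: 6−6−0 = 0 → Ȟ^0 ≅ 0
degree 1: 15−9−6 = 0 plus torsion [2] → Ȟ^1 ≅ Z/2
degree 2: 10−0−9 = 1 → Ȟ^2 ≅ Z


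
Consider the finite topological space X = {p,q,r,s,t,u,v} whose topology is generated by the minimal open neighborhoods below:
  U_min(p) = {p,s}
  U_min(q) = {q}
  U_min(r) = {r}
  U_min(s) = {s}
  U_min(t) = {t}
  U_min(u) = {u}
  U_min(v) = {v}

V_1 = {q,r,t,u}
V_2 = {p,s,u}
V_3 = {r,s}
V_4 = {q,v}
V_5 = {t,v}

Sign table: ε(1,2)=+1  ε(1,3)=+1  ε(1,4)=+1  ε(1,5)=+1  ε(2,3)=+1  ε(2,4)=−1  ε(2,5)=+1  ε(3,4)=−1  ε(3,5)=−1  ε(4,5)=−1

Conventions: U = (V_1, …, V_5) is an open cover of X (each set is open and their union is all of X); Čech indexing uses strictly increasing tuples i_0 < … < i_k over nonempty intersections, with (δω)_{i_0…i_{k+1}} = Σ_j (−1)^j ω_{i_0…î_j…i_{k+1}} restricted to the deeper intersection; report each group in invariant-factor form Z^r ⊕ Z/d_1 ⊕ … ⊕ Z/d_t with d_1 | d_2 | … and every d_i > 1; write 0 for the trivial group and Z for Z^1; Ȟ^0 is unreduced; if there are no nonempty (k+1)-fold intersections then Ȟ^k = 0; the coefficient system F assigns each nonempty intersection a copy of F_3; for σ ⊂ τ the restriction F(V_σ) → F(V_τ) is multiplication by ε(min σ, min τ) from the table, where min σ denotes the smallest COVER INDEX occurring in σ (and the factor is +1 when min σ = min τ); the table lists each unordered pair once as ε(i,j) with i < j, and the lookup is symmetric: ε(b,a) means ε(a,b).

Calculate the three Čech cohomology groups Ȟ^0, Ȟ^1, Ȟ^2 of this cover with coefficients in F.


nerve of the cover:
  V12={u} V13={r} V14={q} V15={t} V23={s} V45={v}
C dims 5,6; δ0: rk_F3 5
Ȟ^0 = (5 − 5) − 0 = 0, so Ȟ^0 ≅ 0
Ȟ^1 = (6 − 0) − 5 = 1, so Ȟ^1 ≅ Z/3
Ȟ^2 = (0 − 0) − 0 = 0, so Ȟ^2 ≅ 0

Ȟ^0(U;F) ≅ 0; Ȟ^1(U;F) ≅ Z/3; Ȟ^2(U;F) ≅ 0


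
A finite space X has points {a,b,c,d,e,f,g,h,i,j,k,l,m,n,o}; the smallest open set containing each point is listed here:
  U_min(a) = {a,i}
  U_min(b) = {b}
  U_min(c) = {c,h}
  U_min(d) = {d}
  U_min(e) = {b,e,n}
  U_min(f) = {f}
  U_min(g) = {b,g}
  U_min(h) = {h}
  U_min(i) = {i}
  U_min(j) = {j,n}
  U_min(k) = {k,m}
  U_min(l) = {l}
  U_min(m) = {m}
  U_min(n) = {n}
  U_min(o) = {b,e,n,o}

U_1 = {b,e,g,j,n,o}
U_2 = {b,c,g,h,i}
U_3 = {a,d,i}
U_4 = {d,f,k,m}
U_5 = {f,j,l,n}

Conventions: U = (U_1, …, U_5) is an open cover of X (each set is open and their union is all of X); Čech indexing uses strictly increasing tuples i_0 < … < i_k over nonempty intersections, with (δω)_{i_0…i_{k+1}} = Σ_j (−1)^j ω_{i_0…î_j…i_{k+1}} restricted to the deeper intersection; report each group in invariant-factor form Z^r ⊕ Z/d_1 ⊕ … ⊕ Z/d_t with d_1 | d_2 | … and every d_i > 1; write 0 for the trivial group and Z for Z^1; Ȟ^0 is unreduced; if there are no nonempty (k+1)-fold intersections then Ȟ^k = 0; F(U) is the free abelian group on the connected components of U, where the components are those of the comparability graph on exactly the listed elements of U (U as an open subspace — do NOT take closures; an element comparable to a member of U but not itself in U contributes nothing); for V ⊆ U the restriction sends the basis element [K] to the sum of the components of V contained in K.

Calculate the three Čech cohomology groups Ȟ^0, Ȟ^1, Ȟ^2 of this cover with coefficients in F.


nonempty overlaps:
  U12={b,g} U15={j,n} U23={i} U34={d} U45={f}
components per intersection:
  U1: {b,e,g,j,n,o}
  U2: {b,g} {c,h} {i}
  U3: {a,i} {d}
  U4: {d} {f} {k,m}
  U5: {f} {j,n} {l}
  U12: {b,g}
  U15: {j,n}
  U23: {i}
  U34: {d}
  U45: {f}
C dims 12,5; δ0: rk 5, SNF 1^5
degree 0: 12−5−0 = 7 → Ȟ^0 ≅ Z^7
degree 1: 5−0−5 = 0 → Ȟ^1 ≅ 0
degree 2: 0−0−0 = 0 → Ȟ^2 ≅ 0

Ȟ^0(U;F) ≅ Z^7, Ȟ^1(U;F) ≅ 0, Ȟ^2(U;F) ≅ 0
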